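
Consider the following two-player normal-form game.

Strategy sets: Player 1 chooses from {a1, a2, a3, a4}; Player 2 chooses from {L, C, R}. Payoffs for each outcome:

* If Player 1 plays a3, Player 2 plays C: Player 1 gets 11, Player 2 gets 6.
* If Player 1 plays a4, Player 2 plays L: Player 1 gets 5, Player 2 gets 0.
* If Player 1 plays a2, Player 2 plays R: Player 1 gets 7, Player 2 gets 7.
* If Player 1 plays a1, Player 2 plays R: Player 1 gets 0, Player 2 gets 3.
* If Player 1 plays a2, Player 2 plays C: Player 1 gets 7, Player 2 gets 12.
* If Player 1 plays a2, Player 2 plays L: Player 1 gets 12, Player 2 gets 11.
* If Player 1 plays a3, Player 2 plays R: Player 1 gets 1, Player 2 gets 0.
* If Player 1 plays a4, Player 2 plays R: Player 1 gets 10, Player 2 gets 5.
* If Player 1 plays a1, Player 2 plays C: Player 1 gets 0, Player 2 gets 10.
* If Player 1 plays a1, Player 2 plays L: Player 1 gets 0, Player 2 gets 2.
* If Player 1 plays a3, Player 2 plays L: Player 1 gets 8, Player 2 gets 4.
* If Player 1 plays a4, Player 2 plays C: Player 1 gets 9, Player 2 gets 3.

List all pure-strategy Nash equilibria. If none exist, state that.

The pure Nash equilibria are (a3, C) and (a4, R).

Player 1 against L: payoffs 0, 12, 8, 5 → best response a2.
Player 1 against C: payoffs 0, 7, 11, 9 → best response a3.
Player 1 against R: payoffs 0, 7, 1, 10 → best response a4.
Player 2 against a1: payoffs 2, 10, 3 → best response C.
Player 2 against a2: payoffs 11, 12, 7 → best response C.
Player 2 against a3: payoffs 4, 6, 0 → best response C.
Player 2 against a4: payoffs 0, 3, 5 → best response R.
Mutual best responses: (a3, C); (a4, R).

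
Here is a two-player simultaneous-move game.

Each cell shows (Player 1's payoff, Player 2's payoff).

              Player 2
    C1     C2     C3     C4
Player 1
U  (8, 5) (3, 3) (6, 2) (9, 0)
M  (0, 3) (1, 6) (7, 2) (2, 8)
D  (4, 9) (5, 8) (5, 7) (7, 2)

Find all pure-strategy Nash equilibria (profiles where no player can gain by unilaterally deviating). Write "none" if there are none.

(U, C1)

Player 1 against C1: payoffs 8, 0, 4 → best response U.
Player 1 against C2: payoffs 3, 1, 5 → best response D.
Player 1 against C3: payoffs 6, 7, 5 → best response M.
Player 1 against C4: payoffs 9, 2, 7 → best response U.
Player 2 against U: payoffs 5, 3, 2, 0 → best response C1.
Player 2 against M: payoffs 3, 6, 2, 8 → best response C4.
Player 2 against D: payoffs 9, 8, 7, 2 → best response C1.
Mutual best responses: (U, C1).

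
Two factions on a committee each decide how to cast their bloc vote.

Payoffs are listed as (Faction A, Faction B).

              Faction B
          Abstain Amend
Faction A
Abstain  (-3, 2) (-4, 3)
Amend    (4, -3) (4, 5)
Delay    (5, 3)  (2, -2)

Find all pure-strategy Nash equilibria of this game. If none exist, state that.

The pure Nash equilibria are (Amend, Amend) and (Delay, Abstain).

Faction A against Abstain: payoffs -3, 4, 5 → best response Delay.
Faction A against Amend: payoffs -4, 4, 2 → best response Amend.
Faction B against Abstain: payoffs 2, 3 → best response Amend.
Faction B against Amend: payoffs -3, 5 → best response Amend.
Faction B against Delay: payoffs 3, -2 → best response Abstain.
Mutual best responses: (Amend, Amend); (Delay, Abstain).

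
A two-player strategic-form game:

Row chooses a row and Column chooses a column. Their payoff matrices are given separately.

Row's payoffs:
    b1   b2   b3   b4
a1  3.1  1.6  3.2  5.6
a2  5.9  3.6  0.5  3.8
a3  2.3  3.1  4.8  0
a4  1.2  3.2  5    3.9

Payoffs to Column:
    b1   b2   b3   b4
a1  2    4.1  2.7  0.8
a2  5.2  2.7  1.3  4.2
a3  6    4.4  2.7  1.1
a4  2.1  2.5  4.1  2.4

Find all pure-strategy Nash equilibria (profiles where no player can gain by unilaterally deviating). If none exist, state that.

Pure-strategy Nash equilibria: (a2, b1) and (a4, b3)

(a1, b1): Row can switch to a2 (3.1 → 5.9). Not NE.
(a1, b2): Row can switch to a2 (1.6 → 3.6). Not NE.
(a1, b3): Row can switch to a3 (3.2 → 4.8). Not NE.
(a1, b4): Column can switch to b1 (0.8 → 2). Not NE.
(a2, b1): Row gets 5.9, best alternative 3.1; Column gets 5.2, best alternative 4.2. No profitable deviation — NE.
(a2, b2): Column can switch to b1 (2.7 → 5.2). Not NE.
(a2, b3): Row can switch to a1 (0.5 → 3.2). Not NE.
(a2, b4): Row can switch to a1 (3.8 → 5.6). Not NE.
(a3, b1): Row can switch to a1 (2.3 → 3.1). Not NE.
(a4, b3): Row gets 5, best alternative 4.8; Column gets 4.1, best alternative 2.5. No profitable deviation — NE.
(The remaining 6 profiles each have a profitable deviation by the same check.)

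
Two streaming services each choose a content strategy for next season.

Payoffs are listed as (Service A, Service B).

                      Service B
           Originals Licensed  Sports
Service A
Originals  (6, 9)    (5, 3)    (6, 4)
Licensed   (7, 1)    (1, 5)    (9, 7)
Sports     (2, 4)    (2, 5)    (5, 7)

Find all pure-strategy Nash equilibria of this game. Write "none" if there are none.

For each player, find the best response to each opponent profile; mutual best responses are the pure NE.
Service A against Originals: payoffs 6, 7, 2 → best response Licensed.
Service A against Licensed: payoffs 5, 1, 2 → best response Originals.
Service A against Sports: payoffs 6, 9, 5 → best response Licensed.
Service B against Originals: payoffs 9, 3, 4 → best response Originals.
Service B against Licensed: payoffs 1, 5, 7 → best response Sports.
Service B against Sports: payoffs 4, 5, 7 → best response Sports.
Mutual best responses: (Licensed, Sports).

The unique pure-strategy Nash equilibrium is (Licensed, Sports).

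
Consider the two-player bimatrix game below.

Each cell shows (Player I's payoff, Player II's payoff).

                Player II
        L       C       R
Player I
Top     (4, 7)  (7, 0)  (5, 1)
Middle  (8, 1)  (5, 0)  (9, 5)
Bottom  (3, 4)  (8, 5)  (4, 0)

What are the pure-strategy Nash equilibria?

Pure-strategy Nash equilibria: (Middle, R); (Bottom, C)

(Top, L): Player I can switch to Middle (4 → 8). Not NE.
(Top, C): Player I can switch to Bottom (7 → 8). Not NE.
(Top, R): Player I can switch to Middle (5 → 9). Not NE.
(Middle, L): Player II can switch to R (1 → 5). Not NE.
(Middle, C): Player I can switch to Top (5 → 7). Not NE.
(Middle, R): Player I gets 9, best alternative 5; Player II gets 5, best alternative 1. No profitable deviation — NE.
(Bottom, L): Player I can switch to Top (3 → 4). Not NE.
(Bottom, C): Player I gets 8, best alternative 7; Player II gets 5, best alternative 4. No profitable deviation — NE.
(Bottom, R): Player I can switch to Top (4 → 5). Not NE.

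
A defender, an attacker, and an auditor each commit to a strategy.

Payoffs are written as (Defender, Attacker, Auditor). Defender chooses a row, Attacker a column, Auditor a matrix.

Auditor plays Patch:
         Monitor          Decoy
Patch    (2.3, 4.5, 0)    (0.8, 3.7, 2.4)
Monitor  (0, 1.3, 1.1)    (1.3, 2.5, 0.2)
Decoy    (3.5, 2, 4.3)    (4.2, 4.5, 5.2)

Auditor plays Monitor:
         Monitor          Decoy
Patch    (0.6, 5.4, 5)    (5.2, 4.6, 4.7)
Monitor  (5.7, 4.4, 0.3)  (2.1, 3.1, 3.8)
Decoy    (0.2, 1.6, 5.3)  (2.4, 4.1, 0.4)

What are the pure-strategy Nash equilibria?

Pure NE: (Decoy, Decoy, Patch)

Defender against (Monitor, Patch): payoffs 2.3, 0, 3.5 → best response Decoy.
Defender against (Monitor, Monitor): payoffs 0.6, 5.7, 0.2 → best response Monitor.
Defender against (Decoy, Patch): payoffs 0.8, 1.3, 4.2 → best response Decoy.
Defender against (Decoy, Monitor): payoffs 5.2, 2.1, 2.4 → best response Patch.
Attacker against (Patch, Patch): payoffs 4.5, 3.7 → best response Monitor.
Attacker against (Patch, Monitor): payoffs 5.4, 4.6 → best response Monitor.
Attacker against (Monitor, Patch): payoffs 1.3, 2.5 → best response Decoy.
Attacker against (Monitor, Monitor): payoffs 4.4, 3.1 → best response Monitor.
Attacker against (Decoy, Patch): payoffs 2, 4.5 → best response Decoy.
Attacker against (Decoy, Monitor): payoffs 1.6, 4.1 → best response Decoy.
Auditor against (Patch, Monitor): payoffs 0, 5 → best response Monitor.
Auditor against (Patch, Decoy): payoffs 2.4, 4.7 → best response Monitor.
Auditor against (Monitor, Monitor): payoffs 1.1, 0.3 → best response Patch.
Auditor against (Monitor, Decoy): payoffs 0.2, 3.8 → best response Monitor.
Auditor against (Decoy, Monitor): payoffs 4.3, 5.3 → best response Monitor.
Auditor against (Decoy, Decoy): payoffs 5.2, 0.4 → best response Patch.
Mutual best responses: (Decoy, Decoy, Patch).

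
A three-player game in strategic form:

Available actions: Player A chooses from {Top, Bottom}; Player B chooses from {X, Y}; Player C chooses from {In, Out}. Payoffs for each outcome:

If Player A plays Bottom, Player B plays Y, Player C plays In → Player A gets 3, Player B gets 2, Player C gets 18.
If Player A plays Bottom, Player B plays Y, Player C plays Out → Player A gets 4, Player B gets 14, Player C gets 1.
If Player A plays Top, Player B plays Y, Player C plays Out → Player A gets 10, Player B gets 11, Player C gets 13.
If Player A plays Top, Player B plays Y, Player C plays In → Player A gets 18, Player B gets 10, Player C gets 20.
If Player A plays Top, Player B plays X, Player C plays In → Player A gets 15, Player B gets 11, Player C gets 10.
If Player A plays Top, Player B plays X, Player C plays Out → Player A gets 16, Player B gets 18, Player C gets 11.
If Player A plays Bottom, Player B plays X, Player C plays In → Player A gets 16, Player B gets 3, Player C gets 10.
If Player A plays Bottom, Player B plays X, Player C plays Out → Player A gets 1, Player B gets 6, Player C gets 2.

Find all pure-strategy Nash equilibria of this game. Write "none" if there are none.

(Top, X, Out); (Bottom, X, In)

(Top, X, In): Player A can switch to Bottom (15 → 16). Not NE.
(Top, X, Out): Player A gets 16, best alternative 1; Player B gets 18, best alternative 11; Player C gets 11, best alternative 10. No profitable deviation — NE.
(Top, Y, In): Player B can switch to X (10 → 11). Not NE.
(Top, Y, Out): Player B can switch to X (11 → 18). Not NE.
(Bottom, X, In): Player A gets 16, best alternative 15; Player B gets 3, best alternative 2; Player C gets 10, best alternative 2. No profitable deviation — NE.
(Bottom, X, Out): Player A can switch to Top (1 → 16). Not NE.
(Bottom, Y, In): Player A can switch to Top (3 → 18). Not NE.
(Bottom, Y, Out): Player A can switch to Top (4 → 10). Not NE.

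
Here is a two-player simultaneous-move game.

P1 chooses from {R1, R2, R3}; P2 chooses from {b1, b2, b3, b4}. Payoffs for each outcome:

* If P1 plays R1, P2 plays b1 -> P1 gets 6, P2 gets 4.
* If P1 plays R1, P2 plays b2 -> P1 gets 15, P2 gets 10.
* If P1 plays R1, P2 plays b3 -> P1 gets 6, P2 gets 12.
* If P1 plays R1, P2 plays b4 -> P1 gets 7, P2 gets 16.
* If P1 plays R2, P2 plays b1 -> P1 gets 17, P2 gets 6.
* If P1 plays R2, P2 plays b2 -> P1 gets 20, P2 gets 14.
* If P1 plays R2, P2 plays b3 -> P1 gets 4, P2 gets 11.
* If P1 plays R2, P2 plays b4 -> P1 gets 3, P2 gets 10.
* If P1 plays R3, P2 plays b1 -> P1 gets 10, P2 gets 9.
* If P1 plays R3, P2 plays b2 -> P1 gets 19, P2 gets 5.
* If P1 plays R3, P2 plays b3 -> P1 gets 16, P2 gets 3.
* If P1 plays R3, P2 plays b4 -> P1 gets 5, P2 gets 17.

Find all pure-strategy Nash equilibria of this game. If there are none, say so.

P1 against b1: payoffs 6, 17, 10 → best response R2.
P1 against b2: payoffs 15, 20, 19 → best response R2.
P1 against b3: payoffs 6, 4, 16 → best response R3.
P1 against b4: payoffs 7, 3, 5 → best response R1.
P2 against R1: payoffs 4, 10, 12, 16 → best response b4.
P2 against R2: payoffs 6, 14, 11, 10 → best response b2.
P2 against R3: payoffs 9, 5, 3, 17 → best response b4.
Mutual best responses: (R1, b4); (R2, b2).

Pure-strategy Nash equilibria: (R1, b4); (R2, b2)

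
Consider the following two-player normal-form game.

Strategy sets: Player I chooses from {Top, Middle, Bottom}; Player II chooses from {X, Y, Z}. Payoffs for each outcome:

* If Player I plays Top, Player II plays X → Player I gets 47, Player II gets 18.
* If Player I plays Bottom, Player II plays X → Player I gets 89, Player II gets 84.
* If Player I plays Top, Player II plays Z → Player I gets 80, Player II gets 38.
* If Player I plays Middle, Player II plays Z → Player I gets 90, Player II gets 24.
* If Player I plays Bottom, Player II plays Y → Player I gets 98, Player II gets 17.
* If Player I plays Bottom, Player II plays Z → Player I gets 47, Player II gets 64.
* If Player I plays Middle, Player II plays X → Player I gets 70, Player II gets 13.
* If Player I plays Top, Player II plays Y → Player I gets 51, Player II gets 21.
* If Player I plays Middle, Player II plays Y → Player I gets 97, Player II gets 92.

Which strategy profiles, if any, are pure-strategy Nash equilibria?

The unique pure-strategy Nash equilibrium is (Bottom, X).

(Top, X): Player I can switch to Middle (47 → 70). Not NE.
(Top, Y): Player I can switch to Middle (51 → 97). Not NE.
(Top, Z): Player I can switch to Middle (80 → 90). Not NE.
(Middle, X): Player I can switch to Bottom (70 → 89). Not NE.
(Middle, Y): Player I can switch to Bottom (97 → 98). Not NE.
(Middle, Z): Player II can switch to Y (24 → 92). Not NE.
(Bottom, X): Player I gets 89, best alternative 70; Player II gets 84, best alternative 64. No profitable deviation — NE.
(Bottom, Y): Player II can switch to X (17 → 84). Not NE.
(Bottom, Z): Player I can switch to Top (47 → 80). Not NE.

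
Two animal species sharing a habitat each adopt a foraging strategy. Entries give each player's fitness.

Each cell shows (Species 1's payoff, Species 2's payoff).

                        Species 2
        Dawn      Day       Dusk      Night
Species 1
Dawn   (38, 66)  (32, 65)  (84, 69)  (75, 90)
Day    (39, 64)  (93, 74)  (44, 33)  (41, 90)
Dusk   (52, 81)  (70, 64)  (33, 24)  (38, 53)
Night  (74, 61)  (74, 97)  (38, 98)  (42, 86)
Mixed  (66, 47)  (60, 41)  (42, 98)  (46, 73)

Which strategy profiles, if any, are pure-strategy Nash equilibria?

Pure NE: (Dawn, Night)

(Dawn, Dawn): Species 1 can switch to Day (38 → 39). Not NE.
(Dawn, Day): Species 1 can switch to Day (32 → 93). Not NE.
(Dawn, Dusk): Species 2 can switch to Night (69 → 90). Not NE.
(Dawn, Night): Species 1 gets 75, best alternative 46; Species 2 gets 90, best alternative 69. No profitable deviation — NE.
(Day, Dawn): Species 1 can switch to Dusk (39 → 52). Not NE.
(Day, Day): Species 2 can switch to Night (74 → 90). Not NE.
(Day, Dusk): Species 1 can switch to Dawn (44 → 84). Not NE.
(Day, Night): Species 1 can switch to Dawn (41 → 75). Not NE.
(Dusk, Dawn): Species 1 can switch to Night (52 → 74). Not NE.
(The remaining 11 profiles each have a profitable deviation by the same check.)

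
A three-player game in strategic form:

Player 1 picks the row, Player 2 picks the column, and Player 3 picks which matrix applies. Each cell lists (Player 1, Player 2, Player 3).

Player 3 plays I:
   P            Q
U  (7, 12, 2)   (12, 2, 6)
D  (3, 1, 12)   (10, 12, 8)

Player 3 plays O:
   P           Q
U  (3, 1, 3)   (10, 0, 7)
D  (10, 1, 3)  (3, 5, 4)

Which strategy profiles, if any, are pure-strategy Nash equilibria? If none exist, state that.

No pure-strategy Nash equilibrium.

Check each profile: it is a Nash equilibrium iff no player can strictly gain by switching unilaterally.
(U, P, I): Player 3 can switch to O (2 → 3). Not NE.
(U, P, O): Player 1 can switch to D (3 → 10). Not NE.
(U, Q, I): Player 2 can switch to P (2 → 12). Not NE.
(U, Q, O): Player 2 can switch to P (0 → 1). Not NE.
(D, P, I): Player 1 can switch to U (3 → 7). Not NE.
(D, P, O): Player 2 can switch to Q (1 → 5). Not NE.
(D, Q, I): Player 1 can switch to U (10 → 12). Not NE.
(D, Q, O): Player 1 can switch to U (3 → 10). Not NE.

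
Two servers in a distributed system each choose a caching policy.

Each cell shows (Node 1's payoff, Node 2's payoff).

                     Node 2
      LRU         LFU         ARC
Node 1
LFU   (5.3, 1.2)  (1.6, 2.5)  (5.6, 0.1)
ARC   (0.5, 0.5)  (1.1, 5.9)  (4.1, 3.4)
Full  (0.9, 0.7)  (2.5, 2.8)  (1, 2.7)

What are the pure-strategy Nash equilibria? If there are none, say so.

For each strategy profile, look for a profitable unilateral deviation.
(LFU, LRU): Node 2 can switch to LFU (1.2 → 2.5). Not NE.
(LFU, LFU): Node 1 can switch to Full (1.6 → 2.5). Not NE.
(LFU, ARC): Node 2 can switch to LRU (0.1 → 1.2). Not NE.
(ARC, LRU): Node 1 can switch to LFU (0.5 → 5.3). Not NE.
(ARC, LFU): Node 1 can switch to LFU (1.1 → 1.6). Not NE.
(ARC, ARC): Node 1 can switch to LFU (4.1 → 5.6). Not NE.
(Full, LFU): Node 1 gets 2.5, best alternative 1.6; Node 2 gets 2.8, best alternative 2.7. No profitable deviation — NE.
(The remaining 2 profiles each have a profitable deviation by the same check.)

The unique pure-strategy Nash equilibrium is (Full, LFU).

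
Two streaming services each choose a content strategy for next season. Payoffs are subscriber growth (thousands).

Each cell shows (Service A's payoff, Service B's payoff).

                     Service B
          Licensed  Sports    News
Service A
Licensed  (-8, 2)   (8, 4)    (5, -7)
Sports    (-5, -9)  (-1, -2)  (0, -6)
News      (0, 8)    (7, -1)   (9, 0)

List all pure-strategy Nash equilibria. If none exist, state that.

The pure Nash equilibria are (Licensed, Sports); (News, Licensed).

For each strategy profile, look for a profitable unilateral deviation.
(Licensed, Licensed): Service A can switch to Sports (-8 → -5). Not NE.
(Licensed, Sports): Service A gets 8, best alternative 7; Service B gets 4, best alternative 2. No profitable deviation — NE.
(Licensed, News): Service A can switch to News (5 → 9). Not NE.
(Sports, Licensed): Service A can switch to News (-5 → 0). Not NE.
(Sports, Sports): Service A can switch to Licensed (-1 → 8). Not NE.
(Sports, News): Service A can switch to Licensed (0 → 5). Not NE.
(News, Licensed): Service A gets 0, best alternative -5; Service B gets 8, best alternative 0. No profitable deviation — NE.
(News, Sports): Service A can switch to Licensed (7 → 8). Not NE.
(News, News): Service B can switch to Licensed (0 → 8). Not NE.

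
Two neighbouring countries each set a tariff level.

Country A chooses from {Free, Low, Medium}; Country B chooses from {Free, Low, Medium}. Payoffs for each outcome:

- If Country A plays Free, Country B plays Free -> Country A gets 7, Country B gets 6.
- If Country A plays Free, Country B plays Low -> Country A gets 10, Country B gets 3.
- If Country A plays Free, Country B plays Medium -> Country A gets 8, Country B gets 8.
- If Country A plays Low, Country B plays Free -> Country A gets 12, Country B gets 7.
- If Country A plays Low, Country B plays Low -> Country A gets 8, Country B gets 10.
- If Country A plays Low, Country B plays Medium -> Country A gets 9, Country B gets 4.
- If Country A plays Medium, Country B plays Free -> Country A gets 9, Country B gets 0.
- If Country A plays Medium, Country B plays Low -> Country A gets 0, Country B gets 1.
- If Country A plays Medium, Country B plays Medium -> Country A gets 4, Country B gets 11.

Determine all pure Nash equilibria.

No pure-strategy Nash equilibrium.

Country A against Free: payoffs 7, 12, 9 → best response Low.
Country A against Low: payoffs 10, 8, 0 → best response Free.
Country A against Medium: payoffs 8, 9, 4 → best response Low.
Country B against Free: payoffs 6, 3, 8 → best response Medium.
Country B against Low: payoffs 7, 10, 4 → best response Low.
Country B against Medium: payoffs 0, 1, 11 → best response Medium.
No profile is a mutual best response for all players.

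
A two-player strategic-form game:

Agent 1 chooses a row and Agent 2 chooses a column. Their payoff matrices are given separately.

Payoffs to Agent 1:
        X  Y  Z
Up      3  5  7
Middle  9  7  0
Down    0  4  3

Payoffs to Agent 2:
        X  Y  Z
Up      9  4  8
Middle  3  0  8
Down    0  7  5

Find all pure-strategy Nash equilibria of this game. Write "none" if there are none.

This game has no pure Nash equilibrium.

(Up, X): Agent 1 can switch to Middle (3 → 9). Not NE.
(Up, Y): Agent 1 can switch to Middle (5 → 7). Not NE.
(Up, Z): Agent 2 can switch to X (8 → 9). Not NE.
(Middle, X): Agent 2 can switch to Z (3 → 8). Not NE.
(Middle, Y): Agent 2 can switch to X (0 → 3). Not NE.
(Middle, Z): Agent 1 can switch to Up (0 → 7). Not NE.
(The remaining 3 profiles each have a profitable deviation by the same check.)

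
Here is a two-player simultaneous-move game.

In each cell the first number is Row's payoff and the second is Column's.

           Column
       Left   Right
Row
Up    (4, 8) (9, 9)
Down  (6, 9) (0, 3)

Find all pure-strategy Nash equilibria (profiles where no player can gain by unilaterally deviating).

(Up, Right), (Down, Left)

Row against Left: payoffs 4, 6 → best response Down.
Row against Right: payoffs 9, 0 → best response Up.
Column against Up: payoffs 8, 9 → best response Right.
Column against Down: payoffs 9, 3 → best response Left.
Mutual best responses: (Up, Right); (Down, Left).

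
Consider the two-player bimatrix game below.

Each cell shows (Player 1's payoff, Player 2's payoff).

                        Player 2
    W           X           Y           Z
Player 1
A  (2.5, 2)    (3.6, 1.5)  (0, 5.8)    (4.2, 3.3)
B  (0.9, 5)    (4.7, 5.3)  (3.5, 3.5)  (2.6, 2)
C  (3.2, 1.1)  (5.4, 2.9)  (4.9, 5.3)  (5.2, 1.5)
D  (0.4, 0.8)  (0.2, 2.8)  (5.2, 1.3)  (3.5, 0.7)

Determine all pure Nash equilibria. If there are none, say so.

Check each profile: it is a Nash equilibrium iff no player can strictly gain by switching unilaterally.
(A, W): Player 1 can switch to C (2.5 → 3.2). Not NE.
(A, X): Player 1 can switch to B (3.6 → 4.7). Not NE.
(A, Y): Player 1 can switch to B (0 → 3.5). Not NE.
(A, Z): Player 1 can switch to C (4.2 → 5.2). Not NE.
(B, W): Player 1 can switch to A (0.9 → 2.5). Not NE.
(B, X): Player 1 can switch to C (4.7 → 5.4). Not NE.
(B, Y): Player 1 can switch to C (3.5 → 4.9). Not NE.
(B, Z): Player 1 can switch to A (2.6 → 4.2). Not NE.
(The remaining 8 profiles each have a profitable deviation by the same check.)

No pure-strategy Nash equilibrium.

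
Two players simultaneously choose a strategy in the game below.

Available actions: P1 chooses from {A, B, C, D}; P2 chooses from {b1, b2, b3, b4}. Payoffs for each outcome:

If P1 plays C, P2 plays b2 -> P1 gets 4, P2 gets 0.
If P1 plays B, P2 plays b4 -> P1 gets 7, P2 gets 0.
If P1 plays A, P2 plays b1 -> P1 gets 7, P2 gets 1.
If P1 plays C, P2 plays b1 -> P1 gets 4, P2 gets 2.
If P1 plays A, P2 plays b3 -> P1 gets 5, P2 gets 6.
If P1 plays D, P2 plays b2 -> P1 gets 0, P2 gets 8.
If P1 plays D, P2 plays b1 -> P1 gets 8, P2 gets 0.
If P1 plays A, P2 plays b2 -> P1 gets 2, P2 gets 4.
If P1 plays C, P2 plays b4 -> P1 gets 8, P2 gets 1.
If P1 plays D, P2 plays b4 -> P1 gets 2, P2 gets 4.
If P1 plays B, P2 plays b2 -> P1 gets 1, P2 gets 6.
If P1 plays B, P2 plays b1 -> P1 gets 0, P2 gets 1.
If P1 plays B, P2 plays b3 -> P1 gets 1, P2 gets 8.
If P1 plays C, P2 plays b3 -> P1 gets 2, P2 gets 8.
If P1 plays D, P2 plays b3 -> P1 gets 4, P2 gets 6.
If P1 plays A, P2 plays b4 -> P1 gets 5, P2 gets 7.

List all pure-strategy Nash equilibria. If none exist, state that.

(A, b1): P1 can switch to D (7 → 8). Not NE.
(A, b2): P1 can switch to C (2 → 4). Not NE.
(A, b3): P2 can switch to b4 (6 → 7). Not NE.
(A, b4): P1 can switch to B (5 → 7). Not NE.
(B, b1): P1 can switch to A (0 → 7). Not NE.
(B, b2): P1 can switch to A (1 → 2). Not NE.
(B, b3): P1 can switch to A (1 → 5). Not NE.
(B, b4): P1 can switch to C (7 → 8). Not NE.
(The remaining 8 profiles each have a profitable deviation by the same check.)

This game has no pure Nash equilibrium.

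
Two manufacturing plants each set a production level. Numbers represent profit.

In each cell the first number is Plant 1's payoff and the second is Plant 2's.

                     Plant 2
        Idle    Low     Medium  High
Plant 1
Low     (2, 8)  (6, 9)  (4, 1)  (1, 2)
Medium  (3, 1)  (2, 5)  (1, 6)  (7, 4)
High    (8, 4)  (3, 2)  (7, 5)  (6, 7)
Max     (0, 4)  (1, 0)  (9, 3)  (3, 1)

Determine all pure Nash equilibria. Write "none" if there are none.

Check each profile: it is a Nash equilibrium iff no player can strictly gain by switching unilaterally.
(Low, Idle): Plant 1 can switch to Medium (2 → 3). Not NE.
(Low, Low): Plant 1 gets 6, best alternative 3; Plant 2 gets 9, best alternative 8. No profitable deviation — NE.
(Low, Medium): Plant 1 can switch to High (4 → 7). Not NE.
(Low, High): Plant 1 can switch to Medium (1 → 7). Not NE.
(Medium, Idle): Plant 1 can switch to High (3 → 8). Not NE.
(Medium, Low): Plant 1 can switch to Low (2 → 6). Not NE.
(Medium, Medium): Plant 1 can switch to Low (1 → 4). Not NE.
(Medium, High): Plant 2 can switch to Low (4 → 5). Not NE.
(High, Idle): Plant 2 can switch to Medium (4 → 5). Not NE.
(High, Low): Plant 1 can switch to Low (3 → 6). Not NE.
(High, Medium): Plant 1 can switch to Max (7 → 9). Not NE.
(The remaining 5 profiles each have a profitable deviation by the same check.)

(Low, Low)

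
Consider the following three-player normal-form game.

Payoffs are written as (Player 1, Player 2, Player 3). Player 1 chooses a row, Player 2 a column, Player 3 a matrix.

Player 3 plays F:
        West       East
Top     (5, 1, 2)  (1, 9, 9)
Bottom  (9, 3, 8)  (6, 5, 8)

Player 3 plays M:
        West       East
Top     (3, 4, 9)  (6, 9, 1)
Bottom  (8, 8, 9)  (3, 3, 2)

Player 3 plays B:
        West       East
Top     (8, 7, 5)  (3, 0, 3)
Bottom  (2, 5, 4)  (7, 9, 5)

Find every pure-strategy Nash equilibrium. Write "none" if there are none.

(Bottom, West, M); (Bottom, East, F)

Mark each player's best response to every combination of opponents' strategies; a profile where every player is best-responding is a pure Nash equilibrium.
Player 1 against (West, F): payoffs 5, 9 → best response Bottom.
Player 1 against (West, M): payoffs 3, 8 → best response Bottom.
Player 1 against (West, B): payoffs 8, 2 → best response Top.
Player 1 against (East, F): payoffs 1, 6 → best response Bottom.
Player 1 against (East, M): payoffs 6, 3 → best response Top.
Player 1 against (East, B): payoffs 3, 7 → best response Bottom.
Player 2 against (Top, F): payoffs 1, 9 → best response East.
Player 2 against (Top, M): payoffs 4, 9 → best response East.
Player 2 against (Top, B): payoffs 7, 0 → best response West.
Player 2 against (Bottom, F): payoffs 3, 5 → best response East.
Player 2 against (Bottom, M): payoffs 8, 3 → best response West.
Player 2 against (Bottom, B): payoffs 5, 9 → best response East.
Player 3 against (Top, West): payoffs 2, 9, 5 → best response M.
Player 3 against (Top, East): payoffs 9, 1, 3 → best response F.
Player 3 against (Bottom, West): payoffs 8, 9, 4 → best response M.
Player 3 against (Bottom, East): payoffs 8, 2, 5 → best response F.
Mutual best responses: (Bottom, West, M); (Bottom, East, F).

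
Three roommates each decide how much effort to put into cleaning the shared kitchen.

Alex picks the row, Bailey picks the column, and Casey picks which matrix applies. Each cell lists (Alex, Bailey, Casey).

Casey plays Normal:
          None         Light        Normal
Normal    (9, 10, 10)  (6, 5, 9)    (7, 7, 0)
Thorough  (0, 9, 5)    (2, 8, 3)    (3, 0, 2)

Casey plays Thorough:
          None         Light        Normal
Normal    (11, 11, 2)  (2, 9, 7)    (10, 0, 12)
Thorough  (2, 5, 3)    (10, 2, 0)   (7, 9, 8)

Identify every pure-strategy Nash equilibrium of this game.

(Normal, None, Normal): Alex gets 9, best alternative 0; Bailey gets 10, best alternative 7; Casey gets 10, best alternative 2. No profitable deviation — NE.
(Normal, None, Thorough): Casey can switch to Normal (2 → 10). Not NE.
(Normal, Light, Normal): Bailey can switch to None (5 → 10). Not NE.
(Normal, Light, Thorough): Alex can switch to Thorough (2 → 10). Not NE.
(Normal, Normal, Normal): Bailey can switch to None (7 → 10). Not NE.
(Normal, Normal, Thorough): Bailey can switch to None (0 → 11). Not NE.
(Thorough, None, Normal): Alex can switch to Normal (0 → 9). Not NE.
(Thorough, None, Thorough): Alex can switch to Normal (2 → 11). Not NE.
(Thorough, Light, Normal): Alex can switch to Normal (2 → 6). Not NE.
(Thorough, Light, Thorough): Bailey can switch to None (2 → 5). Not NE.
(Thorough, Normal, Normal): Alex can switch to Normal (3 → 7). Not NE.
(The remaining 1 profile has a profitable deviation by the same check.)

Pure NE: (Normal, None, Normal)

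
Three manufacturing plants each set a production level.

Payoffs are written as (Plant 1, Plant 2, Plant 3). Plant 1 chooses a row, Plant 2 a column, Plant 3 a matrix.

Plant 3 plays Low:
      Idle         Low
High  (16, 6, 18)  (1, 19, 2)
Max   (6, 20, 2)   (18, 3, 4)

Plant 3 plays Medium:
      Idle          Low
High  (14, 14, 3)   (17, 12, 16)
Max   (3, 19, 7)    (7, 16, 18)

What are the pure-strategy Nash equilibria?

(High, Idle, Low): Plant 2 can switch to Low (6 → 19). Not NE.
(High, Idle, Medium): Plant 3 can switch to Low (3 → 18). Not NE.
(High, Low, Low): Plant 1 can switch to Max (1 → 18). Not NE.
(High, Low, Medium): Plant 2 can switch to Idle (12 → 14). Not NE.
(Max, Idle, Low): Plant 1 can switch to High (6 → 16). Not NE.
(Max, Idle, Medium): Plant 1 can switch to High (3 → 14). Not NE.
(Max, Low, Low): Plant 2 can switch to Idle (3 → 20). Not NE.
(Max, Low, Medium): Plant 1 can switch to High (7 → 17). Not NE.

This game has no pure Nash equilibrium.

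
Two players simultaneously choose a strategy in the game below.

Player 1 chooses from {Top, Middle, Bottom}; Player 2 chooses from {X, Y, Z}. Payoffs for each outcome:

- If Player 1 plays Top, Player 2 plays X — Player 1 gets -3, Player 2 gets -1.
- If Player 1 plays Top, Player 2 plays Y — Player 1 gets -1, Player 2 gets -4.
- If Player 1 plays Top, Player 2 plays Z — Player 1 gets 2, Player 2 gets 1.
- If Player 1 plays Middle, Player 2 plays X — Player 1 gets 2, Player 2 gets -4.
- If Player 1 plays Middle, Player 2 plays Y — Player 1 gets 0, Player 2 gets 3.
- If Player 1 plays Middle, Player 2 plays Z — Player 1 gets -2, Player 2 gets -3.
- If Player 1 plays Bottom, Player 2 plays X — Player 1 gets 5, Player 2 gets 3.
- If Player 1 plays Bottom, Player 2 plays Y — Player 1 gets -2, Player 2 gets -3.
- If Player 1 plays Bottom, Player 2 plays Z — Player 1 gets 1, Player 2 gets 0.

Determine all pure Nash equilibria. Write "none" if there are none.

(Top, Z), (Middle, Y), (Bottom, X)

For each player, find the best response to each opponent profile; mutual best responses are the pure NE.
Player 1 against X: payoffs -3, 2, 5 → best response Bottom.
Player 1 against Y: payoffs -1, 0, -2 → best response Middle.
Player 1 against Z: payoffs 2, -2, 1 → best response Top.
Player 2 against Top: payoffs -1, -4, 1 → best response Z.
Player 2 against Middle: payoffs -4, 3, -3 → best response Y.
Player 2 against Bottom: payoffs 3, -3, 0 → best response X.
Mutual best responses: (Top, Z); (Middle, Y); (Bottom, X).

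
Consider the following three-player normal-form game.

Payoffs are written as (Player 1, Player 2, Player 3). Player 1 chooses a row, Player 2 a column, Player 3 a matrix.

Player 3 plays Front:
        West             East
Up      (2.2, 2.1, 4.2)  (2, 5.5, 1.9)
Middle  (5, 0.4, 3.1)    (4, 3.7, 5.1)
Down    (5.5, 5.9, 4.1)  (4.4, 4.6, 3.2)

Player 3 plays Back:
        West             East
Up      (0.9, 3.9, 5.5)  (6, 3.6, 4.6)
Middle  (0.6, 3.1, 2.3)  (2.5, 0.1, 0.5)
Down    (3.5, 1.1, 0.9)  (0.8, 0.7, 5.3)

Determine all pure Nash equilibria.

Pure NE: (Down, West, Front)

Player 1 against (West, Front): payoffs 2.2, 5, 5.5 → best response Down.
Player 1 against (West, Back): payoffs 0.9, 0.6, 3.5 → best response Down.
Player 1 against (East, Front): payoffs 2, 4, 4.4 → best response Down.
Player 1 against (East, Back): payoffs 6, 2.5, 0.8 → best response Up.
Player 2 against (Up, Front): payoffs 2.1, 5.5 → best response East.
Player 2 against (Up, Back): payoffs 3.9, 3.6 → best response West.
Player 2 against (Middle, Front): payoffs 0.4, 3.7 → best response East.
Player 2 against (Middle, Back): payoffs 3.1, 0.1 → best response West.
Player 2 against (Down, Front): payoffs 5.9, 4.6 → best response West.
Player 2 against (Down, Back): payoffs 1.1, 0.7 → best response West.
Player 3 against (Up, West): payoffs 4.2, 5.5 → best response Back.
Player 3 against (Up, East): payoffs 1.9, 4.6 → best response Back.
Player 3 against (Middle, West): payoffs 3.1, 2.3 → best response Front.
Player 3 against (Middle, East): payoffs 5.1, 0.5 → best response Front.
Player 3 against (Down, West): payoffs 4.1, 0.9 → best response Front.
Player 3 against (Down, East): payoffs 3.2, 5.3 → best response Back.
Mutual best responses: (Down, West, Front).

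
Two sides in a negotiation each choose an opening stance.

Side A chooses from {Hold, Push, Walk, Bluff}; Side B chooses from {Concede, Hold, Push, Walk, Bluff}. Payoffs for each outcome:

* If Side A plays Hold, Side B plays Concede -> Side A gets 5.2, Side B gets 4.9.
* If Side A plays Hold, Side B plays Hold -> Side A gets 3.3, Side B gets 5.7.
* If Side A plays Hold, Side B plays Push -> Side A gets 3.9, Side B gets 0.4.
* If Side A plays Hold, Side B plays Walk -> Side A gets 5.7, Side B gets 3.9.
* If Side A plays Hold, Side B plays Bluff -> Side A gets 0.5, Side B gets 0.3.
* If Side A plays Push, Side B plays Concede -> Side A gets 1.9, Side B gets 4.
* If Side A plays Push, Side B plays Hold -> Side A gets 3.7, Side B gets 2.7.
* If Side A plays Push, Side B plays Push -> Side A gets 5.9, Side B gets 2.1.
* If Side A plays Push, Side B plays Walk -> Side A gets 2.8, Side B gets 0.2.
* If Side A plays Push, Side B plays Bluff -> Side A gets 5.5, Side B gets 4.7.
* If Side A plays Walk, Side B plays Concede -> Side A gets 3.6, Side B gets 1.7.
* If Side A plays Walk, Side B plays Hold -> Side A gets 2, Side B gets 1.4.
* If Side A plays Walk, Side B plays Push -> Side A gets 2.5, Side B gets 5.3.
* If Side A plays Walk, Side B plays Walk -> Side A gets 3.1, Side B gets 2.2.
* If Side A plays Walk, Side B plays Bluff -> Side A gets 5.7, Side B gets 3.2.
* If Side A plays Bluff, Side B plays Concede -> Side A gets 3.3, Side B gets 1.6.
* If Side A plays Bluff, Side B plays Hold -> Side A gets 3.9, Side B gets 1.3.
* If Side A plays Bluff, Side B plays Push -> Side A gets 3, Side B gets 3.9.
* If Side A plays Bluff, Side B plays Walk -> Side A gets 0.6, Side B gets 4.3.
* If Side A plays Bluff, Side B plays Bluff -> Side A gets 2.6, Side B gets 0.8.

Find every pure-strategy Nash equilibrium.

(Hold, Concede): Side B can switch to Hold (4.9 → 5.7). Not NE.
(Hold, Hold): Side A can switch to Push (3.3 → 3.7). Not NE.
(Hold, Push): Side A can switch to Push (3.9 → 5.9). Not NE.
(Hold, Walk): Side B can switch to Concede (3.9 → 4.9). Not NE.
(Hold, Bluff): Side A can switch to Push (0.5 → 5.5). Not NE.
(Push, Concede): Side A can switch to Hold (1.9 → 5.2). Not NE.
(Push, Hold): Side A can switch to Bluff (3.7 → 3.9). Not NE.
(Push, Push): Side B can switch to Concede (2.1 → 4). Not NE.
(Push, Walk): Side A can switch to Hold (2.8 → 5.7). Not NE.
(Push, Bluff): Side A can switch to Walk (5.5 → 5.7). Not NE.
(Walk, Concede): Side A can switch to Hold (3.6 → 5.2). Not NE.
(Walk, Hold): Side A can switch to Hold (2 → 3.3). Not NE.
(The remaining 8 profiles each have a profitable deviation by the same check.)

There is no pure-strategy Nash equilibrium.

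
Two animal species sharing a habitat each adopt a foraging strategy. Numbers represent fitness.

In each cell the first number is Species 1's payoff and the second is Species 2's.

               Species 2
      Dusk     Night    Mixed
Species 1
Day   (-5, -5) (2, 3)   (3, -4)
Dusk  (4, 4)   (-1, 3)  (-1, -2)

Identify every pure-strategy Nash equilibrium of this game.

(Day, Night) and (Dusk, Dusk)

Species 1 against Dusk: payoffs -5, 4 → best response Dusk.
Species 1 against Night: payoffs 2, -1 → best response Day.
Species 1 against Mixed: payoffs 3, -1 → best response Day.
Species 2 against Day: payoffs -5, 3, -4 → best response Night.
Species 2 against Dusk: payoffs 4, 3, -2 → best response Dusk.
Mutual best responses: (Day, Night); (Dusk, Dusk).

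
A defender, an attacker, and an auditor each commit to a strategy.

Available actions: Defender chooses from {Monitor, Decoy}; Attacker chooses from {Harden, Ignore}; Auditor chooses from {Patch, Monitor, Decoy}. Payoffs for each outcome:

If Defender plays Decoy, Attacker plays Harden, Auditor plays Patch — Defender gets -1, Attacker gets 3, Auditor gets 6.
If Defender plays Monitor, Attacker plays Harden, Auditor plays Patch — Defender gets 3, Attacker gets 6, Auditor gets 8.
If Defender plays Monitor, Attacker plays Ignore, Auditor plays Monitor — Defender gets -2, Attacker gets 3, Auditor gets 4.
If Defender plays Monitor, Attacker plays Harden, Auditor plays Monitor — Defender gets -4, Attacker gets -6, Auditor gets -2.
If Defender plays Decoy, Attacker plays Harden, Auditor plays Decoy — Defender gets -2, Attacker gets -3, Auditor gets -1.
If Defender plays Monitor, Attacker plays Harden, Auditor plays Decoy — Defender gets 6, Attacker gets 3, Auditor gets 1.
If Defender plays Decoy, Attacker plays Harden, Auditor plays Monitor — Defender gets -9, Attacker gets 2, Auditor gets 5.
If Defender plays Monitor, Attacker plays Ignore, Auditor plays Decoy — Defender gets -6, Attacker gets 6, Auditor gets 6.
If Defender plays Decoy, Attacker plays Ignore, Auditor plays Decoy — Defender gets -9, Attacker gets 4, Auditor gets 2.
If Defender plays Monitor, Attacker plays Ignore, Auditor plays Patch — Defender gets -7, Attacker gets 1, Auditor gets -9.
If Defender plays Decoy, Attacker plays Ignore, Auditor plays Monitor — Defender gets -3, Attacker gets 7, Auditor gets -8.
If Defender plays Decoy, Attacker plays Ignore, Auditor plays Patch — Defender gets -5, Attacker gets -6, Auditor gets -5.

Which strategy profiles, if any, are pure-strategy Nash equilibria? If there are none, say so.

For each player, find the best response to each opponent profile; mutual best responses are the pure NE.
Defender against (Harden, Patch): payoffs 3, -1 → best response Monitor.
Defender against (Harden, Monitor): payoffs -4, -9 → best response Monitor.
Defender against (Harden, Decoy): payoffs 6, -2 → best response Monitor.
Defender against (Ignore, Patch): payoffs -7, -5 → best response Decoy.
Defender against (Ignore, Monitor): payoffs -2, -3 → best response Monitor.
Defender against (Ignore, Decoy): payoffs -6, -9 → best response Monitor.
Attacker against (Monitor, Patch): payoffs 6, 1 → best response Harden.
Attacker against (Monitor, Monitor): payoffs -6, 3 → best response Ignore.
Attacker against (Monitor, Decoy): payoffs 3, 6 → best response Ignore.
Attacker against (Decoy, Patch): payoffs 3, -6 → best response Harden.
Attacker against (Decoy, Monitor): payoffs 2, 7 → best response Ignore.
Attacker against (Decoy, Decoy): payoffs -3, 4 → best response Ignore.
Auditor against (Monitor, Harden): payoffs 8, -2, 1 → best response Patch.
Auditor against (Monitor, Ignore): payoffs -9, 4, 6 → best response Decoy.
Auditor against (Decoy, Harden): payoffs 6, 5, -1 → best response Patch.
Auditor against (Decoy, Ignore): payoffs -5, -8, 2 → best response Decoy.
Mutual best responses: (Monitor, Harden, Patch); (Monitor, Ignore, Decoy).

(Monitor, Harden, Patch), (Monitor, Ignore, Decoy)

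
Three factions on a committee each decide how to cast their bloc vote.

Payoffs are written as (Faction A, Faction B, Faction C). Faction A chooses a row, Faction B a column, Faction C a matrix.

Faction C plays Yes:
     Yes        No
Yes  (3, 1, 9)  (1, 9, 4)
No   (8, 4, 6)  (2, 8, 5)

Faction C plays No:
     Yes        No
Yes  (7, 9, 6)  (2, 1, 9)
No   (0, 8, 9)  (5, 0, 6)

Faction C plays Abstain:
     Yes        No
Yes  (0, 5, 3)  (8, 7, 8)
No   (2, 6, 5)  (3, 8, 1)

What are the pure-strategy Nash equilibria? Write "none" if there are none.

There is no pure-strategy Nash equilibrium.

Faction A against (Yes, Yes): payoffs 3, 8 → best response No.
Faction A against (Yes, No): payoffs 7, 0 → best response Yes.
Faction A against (Yes, Abstain): payoffs 0, 2 → best response No.
Faction A against (No, Yes): payoffs 1, 2 → best response No.
Faction A against (No, No): payoffs 2, 5 → best response No.
Faction A against (No, Abstain): payoffs 8, 3 → best response Yes.
Faction B against (Yes, Yes): payoffs 1, 9 → best response No.
Faction B against (Yes, No): payoffs 9, 1 → best response Yes.
Faction B against (Yes, Abstain): payoffs 5, 7 → best response No.
Faction B against (No, Yes): payoffs 4, 8 → best response No.
Faction B against (No, No): payoffs 8, 0 → best response Yes.
Faction B against (No, Abstain): payoffs 6, 8 → best response No.
Faction C against (Yes, Yes): payoffs 9, 6, 3 → best response Yes.
Faction C against (Yes, No): payoffs 4, 9, 8 → best response No.
Faction C against (No, Yes): payoffs 6, 9, 5 → best response No.
Faction C against (No, No): payoffs 5, 6, 1 → best response No.
No profile is a mutual best response for all players.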